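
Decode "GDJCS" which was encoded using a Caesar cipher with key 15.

Step 1: Reverse the shift by subtracting 15 from each letter position.
  G (position 6) -> position (6-15) mod 26 = 17 -> R
  D (position 3) -> position (3-15) mod 26 = 14 -> O
  J (position 9) -> position (9-15) mod 26 = 20 -> U
  C (position 2) -> position (2-15) mod 26 = 13 -> N
  S (position 18) -> position (18-15) mod 26 = 3 -> D
Decrypted message: ROUND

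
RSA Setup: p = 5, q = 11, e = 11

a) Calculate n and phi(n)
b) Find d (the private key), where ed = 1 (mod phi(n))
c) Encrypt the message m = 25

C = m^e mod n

Step 1: n = 5 * 11 = 55.
Step 2: phi(n) = (5-1)(11-1) = 4 * 10 = 40.
Step 3: Find d = 11^(-1) mod 40 = 11.
  Verify: 11 * 11 = 121 = 1 (mod 40).
Step 4: C = 25^11 mod 55 = 25.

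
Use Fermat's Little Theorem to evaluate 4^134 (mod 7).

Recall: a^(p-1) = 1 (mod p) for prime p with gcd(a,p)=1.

Step 1: Since 7 is prime, by Fermat's Little Theorem: 4^6 = 1 (mod 7).
Step 2: Reduce exponent: 134 mod 6 = 2.
Step 3: So 4^134 = 4^2 (mod 7).
Step 4: 4^2 mod 7 = 2.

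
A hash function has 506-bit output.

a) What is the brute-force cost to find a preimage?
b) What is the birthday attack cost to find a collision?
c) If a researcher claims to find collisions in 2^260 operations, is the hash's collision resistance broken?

Step 1: Preimage resistance requires brute-force of 2^506 operations.
Step 2: Collision resistance (birthday bound) = 2^(506/2) = 2^253.
Step 3: The claimed attack costs 2^260 operations.
Step 4: Since 2^260 >= 2^253, the claimed attack is no faster than the generic birthday attack, so this does not break collision resistance.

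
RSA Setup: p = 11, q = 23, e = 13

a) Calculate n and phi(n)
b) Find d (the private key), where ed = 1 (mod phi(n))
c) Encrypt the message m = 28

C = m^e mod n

Step 1: n = 11 * 23 = 253.
Step 2: phi(n) = (11-1)(23-1) = 10 * 22 = 220.
Step 3: Find d = 13^(-1) mod 220 = 17.
  Verify: 13 * 17 = 221 = 1 (mod 220).
Step 4: C = 28^13 mod 253 = 205.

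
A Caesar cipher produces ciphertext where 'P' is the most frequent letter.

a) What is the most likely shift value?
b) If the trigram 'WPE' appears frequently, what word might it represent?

Step 1: In English, 'E' is the most frequent letter (12.7%).
Step 2: The most frequent ciphertext letter is 'P' (position 15).
Step 3: Shift = (15 - 4) mod 26 = 11.
Step 4: Decrypt 'WPE' by shifting back 11:
  W -> L
  P -> E
  E -> T
Step 5: 'WPE' decrypts to 'LET'.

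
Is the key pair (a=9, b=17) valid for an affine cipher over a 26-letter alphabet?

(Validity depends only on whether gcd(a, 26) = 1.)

Step 1: Compute gcd(9, 26).
Step 2: gcd(9, 26) = 1.
Since gcd = 1, 9 is coprime with 26, so it is a valid key.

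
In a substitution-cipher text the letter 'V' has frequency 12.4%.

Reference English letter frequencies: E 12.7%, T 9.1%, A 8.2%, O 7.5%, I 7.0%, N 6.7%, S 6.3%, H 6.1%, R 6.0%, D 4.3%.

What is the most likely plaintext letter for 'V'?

Step 1: The observed frequency is 12.4%.
Step 2: Compare with English frequencies:
  E: 12.7% (difference: 0.3%) <-- closest
  T: 9.1% (difference: 3.3%)
  A: 8.2% (difference: 4.2%)
  O: 7.5% (difference: 4.9%)
  I: 7.0% (difference: 5.4%)
  N: 6.7% (difference: 5.7%)
  S: 6.3% (difference: 6.1%)
  H: 6.1% (difference: 6.3%)
  R: 6.0% (difference: 6.4%)
  D: 4.3% (difference: 8.1%)
Step 3: 'V' most likely represents 'E' (frequency 12.7%).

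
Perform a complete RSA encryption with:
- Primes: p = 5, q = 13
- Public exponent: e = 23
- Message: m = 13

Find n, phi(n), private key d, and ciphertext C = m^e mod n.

Step 1: n = 5 * 13 = 65.
Step 2: phi(n) = (5-1)(13-1) = 4 * 12 = 48.
Step 3: Find d = 23^(-1) mod 48 = 23.
  Verify: 23 * 23 = 529 = 1 (mod 48).
Step 4: C = 13^23 mod 65 = 52.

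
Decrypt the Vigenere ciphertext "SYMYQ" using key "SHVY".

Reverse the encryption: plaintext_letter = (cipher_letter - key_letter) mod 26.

Step 1: Extend key: SHVYS
Step 2: Decrypt each letter (c - k) mod 26:
  S(18) - S(18) = (18-18) mod 26 = 0 = A
  Y(24) - H(7) = (24-7) mod 26 = 17 = R
  M(12) - V(21) = (12-21) mod 26 = 17 = R
  Y(24) - Y(24) = (24-24) mod 26 = 0 = A
  Q(16) - S(18) = (16-18) mod 26 = 24 = Y
Plaintext: ARRAY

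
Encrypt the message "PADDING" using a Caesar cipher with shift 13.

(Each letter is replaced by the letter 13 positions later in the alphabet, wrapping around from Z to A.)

Step 1: For each letter, shift forward by 13 positions (mod 26).
  P (position 15) -> position (15+13) mod 26 = 2 -> C
  A (position 0) -> position (0+13) mod 26 = 13 -> N
  D (position 3) -> position (3+13) mod 26 = 16 -> Q
  D (position 3) -> position (3+13) mod 26 = 16 -> Q
  I (position 8) -> position (8+13) mod 26 = 21 -> V
  N (position 13) -> position (13+13) mod 26 = 0 -> A
  G (position 6) -> position (6+13) mod 26 = 19 -> T
Result: CNQQVAT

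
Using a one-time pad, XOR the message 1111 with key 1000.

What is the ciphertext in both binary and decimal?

Step 1: Write out the XOR operation bit by bit:
  Message: 1111
  Key:     1000
  XOR:     0111
Step 2: Convert to decimal: 0111 = 7.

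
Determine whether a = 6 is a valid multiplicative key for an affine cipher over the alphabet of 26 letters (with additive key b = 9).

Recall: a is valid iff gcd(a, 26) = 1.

Step 1: Compute gcd(6, 26).
Step 2: gcd(6, 26) = 2.
Since gcd = 2 != 1, 6 shares a common factor with 26, so it cannot be used.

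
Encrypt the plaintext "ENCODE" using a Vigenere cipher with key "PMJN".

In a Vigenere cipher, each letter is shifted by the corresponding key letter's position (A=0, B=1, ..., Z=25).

Step 1: Repeat key to match plaintext length:
  Plaintext: ENCODE
  Key:       PMJNPM
Step 2: Encrypt each letter:
  E(4) + P(15) = (4+15) mod 26 = 19 = T
  N(13) + M(12) = (13+12) mod 26 = 25 = Z
  C(2) + J(9) = (2+9) mod 26 = 11 = L
  O(14) + N(13) = (14+13) mod 26 = 1 = B
  D(3) + P(15) = (3+15) mod 26 = 18 = S
  E(4) + M(12) = (4+12) mod 26 = 16 = Q
Ciphertext: TZLBSQ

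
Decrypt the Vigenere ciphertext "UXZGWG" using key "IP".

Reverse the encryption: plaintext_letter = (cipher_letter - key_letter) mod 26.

Step 1: Extend key: IPIPIP
Step 2: Decrypt each letter (c - k) mod 26:
  U(20) - I(8) = (20-8) mod 26 = 12 = M
  X(23) - P(15) = (23-15) mod 26 = 8 = I
  Z(25) - I(8) = (25-8) mod 26 = 17 = R
  G(6) - P(15) = (6-15) mod 26 = 17 = R
  W(22) - I(8) = (22-8) mod 26 = 14 = O
  G(6) - P(15) = (6-15) mod 26 = 17 = R
Plaintext: MIRROR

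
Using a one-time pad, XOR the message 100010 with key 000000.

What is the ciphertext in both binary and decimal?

Step 1: Write out the XOR operation bit by bit:
  Message: 100010
  Key:     000000
  XOR:     100010
Step 2: Convert to decimal: 100010 = 34.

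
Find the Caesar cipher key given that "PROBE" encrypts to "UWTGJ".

Step 1: Compare first letters: P (position 15) -> U (position 20).
Step 2: Shift = (20 - 15) mod 26 = 5.
The shift value is 5.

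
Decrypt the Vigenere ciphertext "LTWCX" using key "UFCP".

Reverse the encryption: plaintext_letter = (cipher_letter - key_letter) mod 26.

Step 1: Extend key: UFCPU
Step 2: Decrypt each letter (c - k) mod 26:
  L(11) - U(20) = (11-20) mod 26 = 17 = R
  T(19) - F(5) = (19-5) mod 26 = 14 = O
  W(22) - C(2) = (22-2) mod 26 = 20 = U
  C(2) - P(15) = (2-15) mod 26 = 13 = N
  X(23) - U(20) = (23-20) mod 26 = 3 = D
Plaintext: ROUND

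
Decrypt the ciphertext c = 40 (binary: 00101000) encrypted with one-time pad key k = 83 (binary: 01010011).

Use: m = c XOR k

Step 1: XOR ciphertext with key:
  Ciphertext: 00101000
  Key:        01010011
  XOR:        01111011
Step 2: Plaintext = 01111011 = 123 in decimal.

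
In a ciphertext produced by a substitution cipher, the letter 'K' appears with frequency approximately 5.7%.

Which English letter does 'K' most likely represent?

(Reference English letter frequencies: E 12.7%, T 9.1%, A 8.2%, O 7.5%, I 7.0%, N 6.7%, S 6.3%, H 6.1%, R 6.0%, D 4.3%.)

Step 1: The observed frequency is 5.7%.
Step 2: Compare with English frequencies:
  E: 12.7% (difference: 7.0%)
  T: 9.1% (difference: 3.4%)
  A: 8.2% (difference: 2.5%)
  O: 7.5% (difference: 1.8%)
  I: 7.0% (difference: 1.3%)
  N: 6.7% (difference: 1.0%)
  S: 6.3% (difference: 0.6%)
  H: 6.1% (difference: 0.4%)
  R: 6.0% (difference: 0.3%) <-- closest
  D: 4.3% (difference: 1.4%)
Step 3: 'K' most likely represents 'R' (frequency 6.0%).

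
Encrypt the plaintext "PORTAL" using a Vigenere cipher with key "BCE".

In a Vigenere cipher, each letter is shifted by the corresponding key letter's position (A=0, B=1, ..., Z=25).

Step 1: Repeat key to match plaintext length:
  Plaintext: PORTAL
  Key:       BCEBCE
Step 2: Encrypt each letter:
  P(15) + B(1) = (15+1) mod 26 = 16 = Q
  O(14) + C(2) = (14+2) mod 26 = 16 = Q
  R(17) + E(4) = (17+4) mod 26 = 21 = V
  T(19) + B(1) = (19+1) mod 26 = 20 = U
  A(0) + C(2) = (0+2) mod 26 = 2 = C
  L(11) + E(4) = (11+4) mod 26 = 15 = P
Ciphertext: QQVUCP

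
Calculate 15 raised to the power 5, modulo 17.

Step 1: Compute 15^5 mod 17 step by step, reducing modulo 17 at each step.
  15^1 mod 17 = 15
  15^2 mod 17 = (15 * 15) mod 17 = 4
  15^3 mod 17 = (4 * 15) mod 17 = 9
  15^4 mod 17 = (9 * 15) mod 17 = 16
  15^5 mod 17 = (16 * 15) mod 17 = 2
Step 2: Result = 2.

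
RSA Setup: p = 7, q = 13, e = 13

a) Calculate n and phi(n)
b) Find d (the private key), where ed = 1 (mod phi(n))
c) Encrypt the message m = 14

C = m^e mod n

Step 1: n = 7 * 13 = 91.
Step 2: phi(n) = (7-1)(13-1) = 6 * 12 = 72.
Step 3: Find d = 13^(-1) mod 72 = 61.
  Verify: 13 * 61 = 793 = 1 (mod 72).
Step 4: C = 14^13 mod 91 = 14.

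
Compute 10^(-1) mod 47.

Step 1: We need x such that 10 * x = 1 (mod 47).
Step 2: Using the extended Euclidean algorithm or trial:
  10 * 33 = 330 = 7 * 47 + 1.
Step 3: Since 330 mod 47 = 1, the inverse is x = 33.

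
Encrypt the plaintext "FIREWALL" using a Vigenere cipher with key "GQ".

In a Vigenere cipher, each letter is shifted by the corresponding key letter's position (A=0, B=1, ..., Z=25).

Step 1: Repeat key to match plaintext length:
  Plaintext: FIREWALL
  Key:       GQGQGQGQ
Step 2: Encrypt each letter:
  F(5) + G(6) = (5+6) mod 26 = 11 = L
  I(8) + Q(16) = (8+16) mod 26 = 24 = Y
  R(17) + G(6) = (17+6) mod 26 = 23 = X
  E(4) + Q(16) = (4+16) mod 26 = 20 = U
  W(22) + G(6) = (22+6) mod 26 = 2 = C
  A(0) + Q(16) = (0+16) mod 26 = 16 = Q
  L(11) + G(6) = (11+6) mod 26 = 17 = R
  L(11) + Q(16) = (11+16) mod 26 = 1 = B
Ciphertext: LYXUCQRB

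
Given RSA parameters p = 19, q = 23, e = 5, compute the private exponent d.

Step 1: n = 19 * 23 = 437.
Step 2: phi(n) = 18 * 22 = 396.
Step 3: Find d such that 5 * d = 1 (mod 396).
Step 4: d = 5^(-1) mod 396 = 317.
Verification: 5 * 317 = 1585 = 4 * 396 + 1.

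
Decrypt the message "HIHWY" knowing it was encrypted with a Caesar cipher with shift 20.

Step 1: Reverse the shift by subtracting 20 from each letter position.
  H (position 7) -> position (7-20) mod 26 = 13 -> N
  I (position 8) -> position (8-20) mod 26 = 14 -> O
  H (position 7) -> position (7-20) mod 26 = 13 -> N
  W (position 22) -> position (22-20) mod 26 = 2 -> C
  Y (position 24) -> position (24-20) mod 26 = 4 -> E
Decrypted message: NONCE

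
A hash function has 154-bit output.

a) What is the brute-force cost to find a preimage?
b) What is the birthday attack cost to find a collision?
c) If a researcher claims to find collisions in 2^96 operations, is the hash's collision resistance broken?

Step 1: Preimage resistance requires brute-force of 2^154 operations.
Step 2: Collision resistance (birthday bound) = 2^(154/2) = 2^77.
Step 3: The claimed attack costs 2^96 operations.
Step 4: Since 2^96 >= 2^77, the claimed attack is no faster than the generic birthday attack, so this does not break collision resistance.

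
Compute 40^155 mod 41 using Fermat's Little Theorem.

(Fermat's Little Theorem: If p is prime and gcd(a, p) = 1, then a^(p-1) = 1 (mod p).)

Step 1: Since 41 is prime, by Fermat's Little Theorem: 40^40 = 1 (mod 41).
Step 2: Reduce exponent: 155 mod 40 = 35.
Step 3: So 40^155 = 40^35 (mod 41).
Step 4: 40^35 mod 41 = 40.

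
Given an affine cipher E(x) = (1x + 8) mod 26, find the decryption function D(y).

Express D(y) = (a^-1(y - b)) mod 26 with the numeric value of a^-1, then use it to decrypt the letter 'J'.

Step 1: Find a^-1, the modular inverse of 1 mod 26.
Step 2: We need 1 * a^-1 = 1 (mod 26).
Step 3: 1 * 1 = 1 = 0 * 26 + 1, so a^-1 = 1.
Step 4: D(y) = 1(y - 8) mod 26.
Step 5: Apply to 'J' (y = 9): D(9) = 1 * (9 - 8) mod 26 = 1 * 1 mod 26 = 1 -> 'B'.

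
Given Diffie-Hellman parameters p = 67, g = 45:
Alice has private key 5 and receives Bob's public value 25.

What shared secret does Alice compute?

Step 1: s = B^a mod p = 25^5 mod 67.
  25^1 mod 67 = 25
  25^2 mod 67 = (25 * 25) mod 67 = 22
  25^3 mod 67 = (22 * 25) mod 67 = 14
  25^4 mod 67 = (14 * 25) mod 67 = 15
  25^5 mod 67 = (15 * 25) mod 67 = 40
Result: shared secret = 40.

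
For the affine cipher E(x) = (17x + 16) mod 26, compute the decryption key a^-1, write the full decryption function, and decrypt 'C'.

Step 1: Find a^-1, the modular inverse of 17 mod 26.
Step 2: We need 17 * a^-1 = 1 (mod 26).
Step 3: 17 * 23 = 391 = 15 * 26 + 1, so a^-1 = 23.
Step 4: D(y) = 23(y - 16) mod 26.
Step 5: Apply to 'C' (y = 2): D(2) = 23 * (2 - 16) mod 26 = 23 * -14 mod 26 = 16 -> 'Q'.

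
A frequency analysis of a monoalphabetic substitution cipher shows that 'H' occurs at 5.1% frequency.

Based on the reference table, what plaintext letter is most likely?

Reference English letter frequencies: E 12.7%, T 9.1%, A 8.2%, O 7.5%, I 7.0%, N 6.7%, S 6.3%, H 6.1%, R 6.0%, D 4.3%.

Step 1: The observed frequency is 5.1%.
Step 2: Compare with English frequencies:
  E: 12.7% (difference: 7.6%)
  T: 9.1% (difference: 4.0%)
  A: 8.2% (difference: 3.1%)
  O: 7.5% (difference: 2.4%)
  I: 7.0% (difference: 1.9%)
  N: 6.7% (difference: 1.6%)
  S: 6.3% (difference: 1.2%)
  H: 6.1% (difference: 1.0%)
  R: 6.0% (difference: 0.9%)
  D: 4.3% (difference: 0.8%) <-- closest
Step 3: 'H' most likely represents 'D' (frequency 4.3%).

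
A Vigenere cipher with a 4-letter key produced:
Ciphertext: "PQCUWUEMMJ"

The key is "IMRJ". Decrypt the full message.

Step 1: Key 'IMRJ' has length 4. Extended key: IMRJIMRJIM
Step 2: Decrypt each position:
  P(15) - I(8) = 7 = H
  Q(16) - M(12) = 4 = E
  C(2) - R(17) = 11 = L
  U(20) - J(9) = 11 = L
  W(22) - I(8) = 14 = O
  U(20) - M(12) = 8 = I
  E(4) - R(17) = 13 = N
  M(12) - J(9) = 3 = D
  M(12) - I(8) = 4 = E
  J(9) - M(12) = 23 = X
Plaintext: HELLOINDEX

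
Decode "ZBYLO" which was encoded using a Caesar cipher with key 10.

Step 1: Reverse the shift by subtracting 10 from each letter position.
  Z (position 25) -> position (25-10) mod 26 = 15 -> P
  B (position 1) -> position (1-10) mod 26 = 17 -> R
  Y (position 24) -> position (24-10) mod 26 = 14 -> O
  L (position 11) -> position (11-10) mod 26 = 1 -> B
  O (position 14) -> position (14-10) mod 26 = 4 -> E
Decrypted message: PROBE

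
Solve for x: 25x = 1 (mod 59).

Step 1: We need x such that 25 * x = 1 (mod 59).
Step 2: Using the extended Euclidean algorithm or trial:
  25 * 26 = 650 = 11 * 59 + 1.
Step 3: Since 650 mod 59 = 1, the inverse is x = 26.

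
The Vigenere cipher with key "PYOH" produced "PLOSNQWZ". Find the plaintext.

Step 1: Extend key: PYOHPYOH
Step 2: Decrypt each letter (c - k) mod 26:
  P(15) - P(15) = (15-15) mod 26 = 0 = A
  L(11) - Y(24) = (11-24) mod 26 = 13 = N
  O(14) - O(14) = (14-14) mod 26 = 0 = A
  S(18) - H(7) = (18-7) mod 26 = 11 = L
  N(13) - P(15) = (13-15) mod 26 = 24 = Y
  Q(16) - Y(24) = (16-24) mod 26 = 18 = S
  W(22) - O(14) = (22-14) mod 26 = 8 = I
  Z(25) - H(7) = (25-7) mod 26 = 18 = S
Plaintext: ANALYSIS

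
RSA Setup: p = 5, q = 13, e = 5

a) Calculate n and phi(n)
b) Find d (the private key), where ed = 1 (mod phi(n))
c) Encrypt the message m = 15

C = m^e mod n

Step 1: n = 5 * 13 = 65.
Step 2: phi(n) = (5-1)(13-1) = 4 * 12 = 48.
Step 3: Find d = 5^(-1) mod 48 = 29.
  Verify: 5 * 29 = 145 = 1 (mod 48).
Step 4: C = 15^5 mod 65 = 45.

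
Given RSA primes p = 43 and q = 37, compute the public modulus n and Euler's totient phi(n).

Step 1: n = p * q = 43 * 37 = 1591.
Step 2: phi(n) = (p-1)(q-1) = 42 * 36 = 1512.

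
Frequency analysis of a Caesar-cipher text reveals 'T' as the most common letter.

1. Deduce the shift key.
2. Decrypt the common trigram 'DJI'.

Step 1: In English, 'E' is the most frequent letter (12.7%).
Step 2: The most frequent ciphertext letter is 'T' (position 19).
Step 3: Shift = (19 - 4) mod 26 = 15.
Step 4: Decrypt 'DJI' by shifting back 15:
  D -> O
  J -> U
  I -> T
Step 5: 'DJI' decrypts to 'OUT'.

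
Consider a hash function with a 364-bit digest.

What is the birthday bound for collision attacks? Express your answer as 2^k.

Step 1: The birthday paradox gives collision probability ~50% after sqrt(2^n) = 2^(n/2) hashes.
Step 2: For 364-bit output: 2^(364/2) = 2^182.
Step 3: Approximately 2^182 hash computations needed.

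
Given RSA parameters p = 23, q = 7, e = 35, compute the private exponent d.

Step 1: n = 23 * 7 = 161.
Step 2: phi(n) = 22 * 6 = 132.
Step 3: Find d such that 35 * d = 1 (mod 132).
Step 4: d = 35^(-1) mod 132 = 83.
Verification: 35 * 83 = 2905 = 22 * 132 + 1.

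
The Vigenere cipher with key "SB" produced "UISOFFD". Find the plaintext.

Step 1: Extend key: SBSBSBS
Step 2: Decrypt each letter (c - k) mod 26:
  U(20) - S(18) = (20-18) mod 26 = 2 = C
  I(8) - B(1) = (8-1) mod 26 = 7 = H
  S(18) - S(18) = (18-18) mod 26 = 0 = A
  O(14) - B(1) = (14-1) mod 26 = 13 = N
  F(5) - S(18) = (5-18) mod 26 = 13 = N
  F(5) - B(1) = (5-1) mod 26 = 4 = E
  D(3) - S(18) = (3-18) mod 26 = 11 = L
Plaintext: CHANNEL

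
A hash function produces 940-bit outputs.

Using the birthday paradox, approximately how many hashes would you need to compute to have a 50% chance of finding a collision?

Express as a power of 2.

Step 1: The birthday paradox gives collision probability ~50% after sqrt(2^n) = 2^(n/2) hashes.
Step 2: For 940-bit output: 2^(940/2) = 2^470.
Step 3: Approximately 2^470 hash computations needed.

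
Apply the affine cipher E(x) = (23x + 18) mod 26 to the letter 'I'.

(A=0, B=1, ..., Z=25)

Step 1: Convert 'I' to number: x = 8.
Step 2: E(8) = (23 * 8 + 18) mod 26 = 202 mod 26 = 20.
Step 3: Convert 20 back to letter: U.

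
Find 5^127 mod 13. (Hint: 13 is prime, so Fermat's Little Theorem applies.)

Step 1: Since 13 is prime, by Fermat's Little Theorem: 5^12 = 1 (mod 13).
Step 2: Reduce exponent: 127 mod 12 = 7.
Step 3: So 5^127 = 5^7 (mod 13).
Step 4: 5^7 mod 13 = 8.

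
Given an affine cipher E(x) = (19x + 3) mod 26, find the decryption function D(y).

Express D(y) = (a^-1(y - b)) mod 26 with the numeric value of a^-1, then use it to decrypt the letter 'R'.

Step 1: Find a^-1, the modular inverse of 19 mod 26.
Step 2: We need 19 * a^-1 = 1 (mod 26).
Step 3: 19 * 11 = 209 = 8 * 26 + 1, so a^-1 = 11.
Step 4: D(y) = 11(y - 3) mod 26.
Step 5: Apply to 'R' (y = 17): D(17) = 11 * (17 - 3) mod 26 = 11 * 14 mod 26 = 24 -> 'Y'.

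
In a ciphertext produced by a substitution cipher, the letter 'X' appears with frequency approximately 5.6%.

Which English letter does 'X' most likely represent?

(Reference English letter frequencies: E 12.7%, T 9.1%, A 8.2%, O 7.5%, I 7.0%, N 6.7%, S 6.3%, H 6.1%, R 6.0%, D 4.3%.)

Step 1: The observed frequency is 5.6%.
Step 2: Compare with English frequencies:
  E: 12.7% (difference: 7.1%)
  T: 9.1% (difference: 3.5%)
  A: 8.2% (difference: 2.6%)
  O: 7.5% (difference: 1.9%)
  I: 7.0% (difference: 1.4%)
  N: 6.7% (difference: 1.1%)
  S: 6.3% (difference: 0.7%)
  H: 6.1% (difference: 0.5%)
  R: 6.0% (difference: 0.4%) <-- closest
  D: 4.3% (difference: 1.3%)
Step 3: 'X' most likely represents 'R' (frequency 6.0%).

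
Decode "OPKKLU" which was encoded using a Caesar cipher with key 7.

Step 1: Reverse the shift by subtracting 7 from each letter position.
  O (position 14) -> position (14-7) mod 26 = 7 -> H
  P (position 15) -> position (15-7) mod 26 = 8 -> I
  K (position 10) -> position (10-7) mod 26 = 3 -> D
  K (position 10) -> position (10-7) mod 26 = 3 -> D
  L (position 11) -> position (11-7) mod 26 = 4 -> E
  U (position 20) -> position (20-7) mod 26 = 13 -> N
Decrypted message: HIDDEN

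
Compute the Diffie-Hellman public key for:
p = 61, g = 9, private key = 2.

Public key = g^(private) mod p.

Step 1: A = g^a mod p = 9^2 mod 61.
  9^1 mod 61 = 9
  9^2 mod 61 = (9 * 9) mod 61 = 20
Result: A = 20.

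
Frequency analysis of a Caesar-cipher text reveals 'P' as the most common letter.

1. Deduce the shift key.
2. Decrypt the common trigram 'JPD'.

Step 1: In English, 'E' is the most frequent letter (12.7%).
Step 2: The most frequent ciphertext letter is 'P' (position 15).
Step 3: Shift = (15 - 4) mod 26 = 11.
Step 4: Decrypt 'JPD' by shifting back 11:
  J -> Y
  P -> E
  D -> S
Step 5: 'JPD' decrypts to 'YES'.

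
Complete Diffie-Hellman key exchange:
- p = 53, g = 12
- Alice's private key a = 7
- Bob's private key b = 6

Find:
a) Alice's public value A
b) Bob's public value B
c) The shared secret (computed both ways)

Step 1: A = g^a mod p = 12^7 mod 53 = 45.
Step 2: B = g^b mod p = 12^6 mod 53 = 17.
Step 3: Alice computes s = B^a mod p = 17^7 mod 53 = 6.
Step 4: Bob computes s = A^b mod p = 45^6 mod 53 = 6.
Both sides agree: shared secret = 6.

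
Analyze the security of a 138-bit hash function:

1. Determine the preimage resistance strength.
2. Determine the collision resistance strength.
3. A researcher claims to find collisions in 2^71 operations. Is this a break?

Step 1: Preimage resistance requires brute-force of 2^138 operations.
Step 2: Collision resistance (birthday bound) = 2^(138/2) = 2^69.
Step 3: The claimed attack costs 2^71 operations.
Step 4: Since 2^71 >= 2^69, the claimed attack is no faster than the generic birthday attack, so this does not break collision resistance.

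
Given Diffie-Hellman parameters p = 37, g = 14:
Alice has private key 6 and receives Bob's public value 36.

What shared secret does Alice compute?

Step 1: s = B^a mod p = 36^6 mod 37.
  36^1 mod 37 = 36
  36^2 mod 37 = (36 * 36) mod 37 = 1
  36^3 mod 37 = (1 * 36) mod 37 = 36
  36^4 mod 37 = (36 * 36) mod 37 = 1
  36^5 mod 37 = (1 * 36) mod 37 = 36
  36^6 mod 37 = (36 * 36) mod 37 = 1
Result: shared secret = 1.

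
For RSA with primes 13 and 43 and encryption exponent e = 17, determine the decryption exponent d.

Step 1: n = 13 * 43 = 559.
Step 2: phi(n) = 12 * 42 = 504.
Step 3: Find d such that 17 * d = 1 (mod 504).
Step 4: d = 17^(-1) mod 504 = 89.
Verification: 17 * 89 = 1513 = 3 * 504 + 1.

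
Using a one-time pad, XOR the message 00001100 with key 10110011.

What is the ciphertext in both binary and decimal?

Step 1: Write out the XOR operation bit by bit:
  Message: 00001100
  Key:     10110011
  XOR:     10111111
Step 2: Convert to decimal: 10111111 = 191.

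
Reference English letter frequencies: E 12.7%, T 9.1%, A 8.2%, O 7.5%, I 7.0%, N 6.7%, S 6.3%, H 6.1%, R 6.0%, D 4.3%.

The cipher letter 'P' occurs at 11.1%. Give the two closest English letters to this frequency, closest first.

Step 1: Observed frequency of 'P' is 11.1%.
Step 2: Compute distances to each reference frequency and sort:
  E (12.7%): difference = 1.6% <-- BEST
  T (9.1%): difference = 2.0% <-- RUNNER-UP
  A (8.2%): difference = 2.9%
  O (7.5%): difference = 3.6%
  I (7.0%): difference = 4.1%
Step 3: Most likely is 'E' (12.7%, diff 1.6%); second most likely is 'T' (9.1%, diff 2.0%).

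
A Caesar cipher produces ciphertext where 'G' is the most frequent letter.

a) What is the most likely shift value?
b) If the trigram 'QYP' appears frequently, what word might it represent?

Step 1: In English, 'E' is the most frequent letter (12.7%).
Step 2: The most frequent ciphertext letter is 'G' (position 6).
Step 3: Shift = (6 - 4) mod 26 = 2.
Step 4: Decrypt 'QYP' by shifting back 2:
  Q -> O
  Y -> W
  P -> N
Step 5: 'QYP' decrypts to 'OWN'.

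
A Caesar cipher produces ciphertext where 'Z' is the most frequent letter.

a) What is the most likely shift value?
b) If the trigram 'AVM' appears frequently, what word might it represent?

Step 1: In English, 'E' is the most frequent letter (12.7%).
Step 2: The most frequent ciphertext letter is 'Z' (position 25).
Step 3: Shift = (25 - 4) mod 26 = 21.
Step 4: Decrypt 'AVM' by shifting back 21:
  A -> F
  V -> A
  M -> R
Step 5: 'AVM' decrypts to 'FAR'.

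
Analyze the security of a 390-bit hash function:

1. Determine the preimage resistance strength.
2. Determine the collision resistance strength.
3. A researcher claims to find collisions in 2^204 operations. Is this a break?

Step 1: Preimage resistance requires brute-force of 2^390 operations.
Step 2: Collision resistance (birthday bound) = 2^(390/2) = 2^195.
Step 3: The claimed attack costs 2^204 operations.
Step 4: Since 2^204 >= 2^195, the claimed attack is no faster than the generic birthday attack, so this does not break collision resistance.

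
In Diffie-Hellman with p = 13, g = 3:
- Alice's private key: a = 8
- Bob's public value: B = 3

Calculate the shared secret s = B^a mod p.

Step 1: s = B^a mod p = 3^8 mod 13.
  3^1 mod 13 = 3
  3^2 mod 13 = (3 * 3) mod 13 = 9
  3^3 mod 13 = (9 * 3) mod 13 = 1
  3^4 mod 13 = (1 * 3) mod 13 = 3
  3^5 mod 13 = (3 * 3) mod 13 = 9
  3^6 mod 13 = (9 * 3) mod 13 = 1
  3^7 mod 13 = (1 * 3) mod 13 = 3
  3^8 mod 13 = (3 * 3) mod 13 = 9
Result: shared secret = 9.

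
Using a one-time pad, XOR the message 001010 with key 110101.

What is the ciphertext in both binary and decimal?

Step 1: Write out the XOR operation bit by bit:
  Message: 001010
  Key:     110101
  XOR:     111111
Step 2: Convert to decimal: 111111 = 63.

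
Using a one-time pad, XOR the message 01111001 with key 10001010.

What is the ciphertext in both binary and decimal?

Step 1: Write out the XOR operation bit by bit:
  Message: 01111001
  Key:     10001010
  XOR:     11110011
Step 2: Convert to decimal: 11110011 = 243.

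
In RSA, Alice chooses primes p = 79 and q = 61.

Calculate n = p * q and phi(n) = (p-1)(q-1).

Step 1: n = p * q = 79 * 61 = 4819.
Step 2: phi(n) = (p-1)(q-1) = 78 * 60 = 4680.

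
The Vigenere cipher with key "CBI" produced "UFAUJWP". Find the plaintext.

Step 1: Extend key: CBICBIC
Step 2: Decrypt each letter (c - k) mod 26:
  U(20) - C(2) = (20-2) mod 26 = 18 = S
  F(5) - B(1) = (5-1) mod 26 = 4 = E
  A(0) - I(8) = (0-8) mod 26 = 18 = S
  U(20) - C(2) = (20-2) mod 26 = 18 = S
  J(9) - B(1) = (9-1) mod 26 = 8 = I
  W(22) - I(8) = (22-8) mod 26 = 14 = O
  P(15) - C(2) = (15-2) mod 26 = 13 = N
Plaintext: SESSION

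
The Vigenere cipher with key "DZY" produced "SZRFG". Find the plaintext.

Step 1: Extend key: DZYDZ
Step 2: Decrypt each letter (c - k) mod 26:
  S(18) - D(3) = (18-3) mod 26 = 15 = P
  Z(25) - Z(25) = (25-25) mod 26 = 0 = A
  R(17) - Y(24) = (17-24) mod 26 = 19 = T
  F(5) - D(3) = (5-3) mod 26 = 2 = C
  G(6) - Z(25) = (6-25) mod 26 = 7 = H
Plaintext: PATCH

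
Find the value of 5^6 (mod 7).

Step 1: Compute 5^6 mod 7 step by step, reducing modulo 7 at each step.
  5^1 mod 7 = 5
  5^2 mod 7 = (5 * 5) mod 7 = 4
  5^3 mod 7 = (4 * 5) mod 7 = 6
  5^4 mod 7 = (6 * 5) mod 7 = 2
  5^5 mod 7 = (2 * 5) mod 7 = 3
  5^6 mod 7 = (3 * 5) mod 7 = 1
Step 2: Result = 1.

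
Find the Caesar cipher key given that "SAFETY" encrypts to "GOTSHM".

Step 1: Compare first letters: S (position 18) -> G (position 6).
Step 2: Shift = (6 - 18) mod 26 = 14.
The shift value is 14.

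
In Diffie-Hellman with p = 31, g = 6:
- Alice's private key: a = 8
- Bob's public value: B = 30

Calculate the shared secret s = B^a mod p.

Step 1: s = B^a mod p = 30^8 mod 31.
  30^1 mod 31 = 30
  30^2 mod 31 = (30 * 30) mod 31 = 1
  30^3 mod 31 = (1 * 30) mod 31 = 30
  30^4 mod 31 = (30 * 30) mod 31 = 1
  30^5 mod 31 = (1 * 30) mod 31 = 30
  30^6 mod 31 = (30 * 30) mod 31 = 1
  30^7 mod 31 = (1 * 30) mod 31 = 30
  30^8 mod 31 = (30 * 30) mod 31 = 1
Result: shared secret = 1.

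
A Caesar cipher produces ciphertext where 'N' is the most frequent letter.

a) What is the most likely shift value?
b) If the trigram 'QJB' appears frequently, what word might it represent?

Step 1: In English, 'E' is the most frequent letter (12.7%).
Step 2: The most frequent ciphertext letter is 'N' (position 13).
Step 3: Shift = (13 - 4) mod 26 = 9.
Step 4: Decrypt 'QJB' by shifting back 9:
  Q -> H
  J -> A
  B -> S
Step 5: 'QJB' decrypts to 'HAS'.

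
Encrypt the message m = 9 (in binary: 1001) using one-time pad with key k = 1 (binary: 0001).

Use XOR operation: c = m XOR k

Step 1: Write out the XOR operation bit by bit:
  Message: 1001
  Key:     0001
  XOR:     1000
Step 2: Convert to decimal: 1000 = 8.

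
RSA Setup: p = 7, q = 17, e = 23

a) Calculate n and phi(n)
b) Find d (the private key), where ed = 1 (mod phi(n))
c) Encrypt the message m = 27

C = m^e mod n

Step 1: n = 7 * 17 = 119.
Step 2: phi(n) = (7-1)(17-1) = 6 * 16 = 96.
Step 3: Find d = 23^(-1) mod 96 = 71.
  Verify: 23 * 71 = 1633 = 1 (mod 96).
Step 4: C = 27^23 mod 119 = 90.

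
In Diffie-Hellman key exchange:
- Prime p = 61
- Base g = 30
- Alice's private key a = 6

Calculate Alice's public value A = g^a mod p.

Step 1: A = g^a mod p = 30^6 mod 61.
  30^1 mod 61 = 30
  30^2 mod 61 = (30 * 30) mod 61 = 46
  30^3 mod 61 = (46 * 30) mod 61 = 38
  30^4 mod 61 = (38 * 30) mod 61 = 42
  30^5 mod 61 = (42 * 30) mod 61 = 40
  30^6 mod 61 = (40 * 30) mod 61 = 41
Result: A = 41.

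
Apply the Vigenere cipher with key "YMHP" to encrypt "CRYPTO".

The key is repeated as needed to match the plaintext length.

Step 1: Repeat key to match plaintext length:
  Plaintext: CRYPTO
  Key:       YMHPYM
Step 2: Encrypt each letter:
  C(2) + Y(24) = (2+24) mod 26 = 0 = A
  R(17) + M(12) = (17+12) mod 26 = 3 = D
  Y(24) + H(7) = (24+7) mod 26 = 5 = F
  P(15) + P(15) = (15+15) mod 26 = 4 = E
  T(19) + Y(24) = (19+24) mod 26 = 17 = R
  O(14) + M(12) = (14+12) mod 26 = 0 = A
Ciphertext: ADFERA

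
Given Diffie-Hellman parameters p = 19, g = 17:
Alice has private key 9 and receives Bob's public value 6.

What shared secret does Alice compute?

Step 1: s = B^a mod p = 6^9 mod 19.
  6^1 mod 19 = 6
  6^2 mod 19 = (6 * 6) mod 19 = 17
  6^3 mod 19 = (17 * 6) mod 19 = 7
  6^4 mod 19 = (7 * 6) mod 19 = 4
  6^5 mod 19 = (4 * 6) mod 19 = 5
  6^6 mod 19 = (5 * 6) mod 19 = 11
  6^7 mod 19 = (11 * 6) mod 19 = 9
  6^8 mod 19 = (9 * 6) mod 19 = 16
  6^9 mod 19 = (16 * 6) mod 19 = 1
Result: shared secret = 1.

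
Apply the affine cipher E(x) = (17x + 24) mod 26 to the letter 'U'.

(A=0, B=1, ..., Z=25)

Step 1: Convert 'U' to number: x = 20.
Step 2: E(20) = (17 * 20 + 24) mod 26 = 364 mod 26 = 0.
Step 3: Convert 0 back to letter: A.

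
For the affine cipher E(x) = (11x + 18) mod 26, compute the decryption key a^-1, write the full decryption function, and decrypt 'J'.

Step 1: Find a^-1, the modular inverse of 11 mod 26.
Step 2: We need 11 * a^-1 = 1 (mod 26).
Step 3: 11 * 19 = 209 = 8 * 26 + 1, so a^-1 = 19.
Step 4: D(y) = 19(y - 18) mod 26.
Step 5: Apply to 'J' (y = 9): D(9) = 19 * (9 - 18) mod 26 = 19 * -9 mod 26 = 11 -> 'L'.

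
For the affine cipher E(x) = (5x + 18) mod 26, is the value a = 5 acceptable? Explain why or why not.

Step 1: Compute gcd(5, 26).
Step 2: gcd(5, 26) = 1.
Since gcd = 1, 5 is coprime with 26, so it is a valid key.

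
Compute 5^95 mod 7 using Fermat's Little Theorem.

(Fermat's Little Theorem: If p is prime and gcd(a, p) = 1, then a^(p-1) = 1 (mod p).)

Step 1: Since 7 is prime, by Fermat's Little Theorem: 5^6 = 1 (mod 7).
Step 2: Reduce exponent: 95 mod 6 = 5.
Step 3: So 5^95 = 5^5 (mod 7).
Step 4: 5^5 mod 7 = 3.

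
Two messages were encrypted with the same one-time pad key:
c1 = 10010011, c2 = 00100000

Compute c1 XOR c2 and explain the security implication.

Step 1: c1 XOR c2 = (m1 XOR k) XOR (m2 XOR k).
Step 2: By XOR associativity/commutativity: = m1 XOR m2 XOR k XOR k = m1 XOR m2.
Step 3: 10010011 XOR 00100000 = 10110011 = 179.
Step 4: The key cancels out! An attacker learns m1 XOR m2 = 179, revealing the relationship between plaintexts.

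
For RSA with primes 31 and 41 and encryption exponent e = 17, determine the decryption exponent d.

Step 1: n = 31 * 41 = 1271.
Step 2: phi(n) = 30 * 40 = 1200.
Step 3: Find d such that 17 * d = 1 (mod 1200).
Step 4: d = 17^(-1) mod 1200 = 353.
Verification: 17 * 353 = 6001 = 5 * 1200 + 1.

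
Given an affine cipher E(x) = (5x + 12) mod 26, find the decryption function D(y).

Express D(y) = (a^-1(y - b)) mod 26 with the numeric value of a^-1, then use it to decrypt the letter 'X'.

Step 1: Find a^-1, the modular inverse of 5 mod 26.
Step 2: We need 5 * a^-1 = 1 (mod 26).
Step 3: 5 * 21 = 105 = 4 * 26 + 1, so a^-1 = 21.
Step 4: D(y) = 21(y - 12) mod 26.
Step 5: Apply to 'X' (y = 23): D(23) = 21 * (23 - 12) mod 26 = 21 * 11 mod 26 = 23 -> 'X'.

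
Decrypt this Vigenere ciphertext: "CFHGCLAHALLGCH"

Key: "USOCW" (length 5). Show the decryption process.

Step 1: Key 'USOCW' has length 5. Extended key: USOCWUSOCWUSOC
Step 2: Decrypt each position:
  C(2) - U(20) = 8 = I
  F(5) - S(18) = 13 = N
  H(7) - O(14) = 19 = T
  G(6) - C(2) = 4 = E
  C(2) - W(22) = 6 = G
  L(11) - U(20) = 17 = R
  A(0) - S(18) = 8 = I
  H(7) - O(14) = 19 = T
  A(0) - C(2) = 24 = Y
  L(11) - W(22) = 15 = P
  L(11) - U(20) = 17 = R
  G(6) - S(18) = 14 = O
  C(2) - O(14) = 14 = O
  H(7) - C(2) = 5 = F
Plaintext: INTEGRITYPROOF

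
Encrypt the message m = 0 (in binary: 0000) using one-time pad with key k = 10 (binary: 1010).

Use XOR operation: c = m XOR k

Step 1: Write out the XOR operation bit by bit:
  Message: 0000
  Key:     1010
  XOR:     1010
Step 2: Convert to decimal: 1010 = 10.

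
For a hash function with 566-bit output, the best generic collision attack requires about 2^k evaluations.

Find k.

Step 1: The hash has a 566-bit output.
Step 2: Collision resistance means it should be infeasible to find any x != y with h(x) = h(y).
By the birthday bound, a generic collision search succeeds after about sqrt(2^566) = 2^(566/2) = 2^283 evaluations.
Step 3: Security level = 283 bits.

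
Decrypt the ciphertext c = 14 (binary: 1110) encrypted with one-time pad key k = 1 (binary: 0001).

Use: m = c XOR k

Step 1: XOR ciphertext with key:
  Ciphertext: 1110
  Key:        0001
  XOR:        1111
Step 2: Plaintext = 1111 = 15 in decimal.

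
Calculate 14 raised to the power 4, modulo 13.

Step 1: Compute 14^4 mod 13 step by step, reducing modulo 13 at each step.
  14^1 mod 13 = 1
  14^2 mod 13 = (1 * 14) mod 13 = 1
  14^3 mod 13 = (1 * 14) mod 13 = 1
  14^4 mod 13 = (1 * 14) mod 13 = 1
Step 2: Result = 1.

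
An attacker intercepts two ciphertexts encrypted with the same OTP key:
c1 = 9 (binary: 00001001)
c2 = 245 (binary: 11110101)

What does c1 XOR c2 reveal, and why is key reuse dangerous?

Step 1: c1 XOR c2 = (m1 XOR k) XOR (m2 XOR k).
Step 2: By XOR associativity/commutativity: = m1 XOR m2 XOR k XOR k = m1 XOR m2.
Step 3: 00001001 XOR 11110101 = 11111100 = 252.
Step 4: The key cancels out! An attacker learns m1 XOR m2 = 252, revealing the relationship between plaintexts.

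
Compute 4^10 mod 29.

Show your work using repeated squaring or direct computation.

Step 1: Compute 4^10 mod 29 step by step, reducing modulo 29 at each step.
  4^1 mod 29 = 4
  4^2 mod 29 = (4 * 4) mod 29 = 16
  4^3 mod 29 = (16 * 4) mod 29 = 6
  4^4 mod 29 = (6 * 4) mod 29 = 24
  4^5 mod 29 = (24 * 4) mod 29 = 9
  4^6 mod 29 = (9 * 4) mod 29 = 7
  4^7 mod 29 = (7 * 4) mod 29 = 28
  4^8 mod 29 = (28 * 4) mod 29 = 25
  4^9 mod 29 = (25 * 4) mod 29 = 13
  4^10 mod 29 = (13 * 4) mod 29 = 23
Step 2: Result = 23.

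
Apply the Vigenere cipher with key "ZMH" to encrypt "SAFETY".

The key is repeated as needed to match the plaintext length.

Step 1: Repeat key to match plaintext length:
  Plaintext: SAFETY
  Key:       ZMHZMH
Step 2: Encrypt each letter:
  S(18) + Z(25) = (18+25) mod 26 = 17 = R
  A(0) + M(12) = (0+12) mod 26 = 12 = M
  F(5) + H(7) = (5+7) mod 26 = 12 = M
  E(4) + Z(25) = (4+25) mod 26 = 3 = D
  T(19) + M(12) = (19+12) mod 26 = 5 = F
  Y(24) + H(7) = (24+7) mod 26 = 5 = F
Ciphertext: RMMDFF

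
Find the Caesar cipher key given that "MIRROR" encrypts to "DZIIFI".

Step 1: Compare first letters: M (position 12) -> D (position 3).
Step 2: Shift = (3 - 12) mod 26 = 17.
The shift value is 17.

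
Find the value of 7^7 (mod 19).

Step 1: Compute 7^7 mod 19 step by step, reducing modulo 19 at each step.
  7^1 mod 19 = 7
  7^2 mod 19 = (7 * 7) mod 19 = 11
  7^3 mod 19 = (11 * 7) mod 19 = 1
  7^4 mod 19 = (1 * 7) mod 19 = 7
  7^5 mod 19 = (7 * 7) mod 19 = 11
  7^6 mod 19 = (11 * 7) mod 19 = 1
  7^7 mod 19 = (1 * 7) mod 19 = 7
Step 2: Result = 7.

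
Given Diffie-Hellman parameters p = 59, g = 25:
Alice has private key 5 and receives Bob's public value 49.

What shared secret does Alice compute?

Step 1: s = B^a mod p = 49^5 mod 59.
  49^1 mod 59 = 49
  49^2 mod 59 = (49 * 49) mod 59 = 41
  49^3 mod 59 = (41 * 49) mod 59 = 3
  49^4 mod 59 = (3 * 49) mod 59 = 29
  49^5 mod 59 = (29 * 49) mod 59 = 5
Result: shared secret = 5.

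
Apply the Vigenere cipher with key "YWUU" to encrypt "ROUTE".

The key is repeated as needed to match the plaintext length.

Step 1: Repeat key to match plaintext length:
  Plaintext: ROUTE
  Key:       YWUUY
Step 2: Encrypt each letter:
  R(17) + Y(24) = (17+24) mod 26 = 15 = P
  O(14) + W(22) = (14+22) mod 26 = 10 = K
  U(20) + U(20) = (20+20) mod 26 = 14 = O
  T(19) + U(20) = (19+20) mod 26 = 13 = N
  E(4) + Y(24) = (4+24) mod 26 = 2 = C
Ciphertext: PKONC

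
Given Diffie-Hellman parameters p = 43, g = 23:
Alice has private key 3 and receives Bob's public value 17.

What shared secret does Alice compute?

Step 1: s = B^a mod p = 17^3 mod 43.
  17^1 mod 43 = 17
  17^2 mod 43 = (17 * 17) mod 43 = 31
  17^3 mod 43 = (31 * 17) mod 43 = 11
Result: shared secret = 11.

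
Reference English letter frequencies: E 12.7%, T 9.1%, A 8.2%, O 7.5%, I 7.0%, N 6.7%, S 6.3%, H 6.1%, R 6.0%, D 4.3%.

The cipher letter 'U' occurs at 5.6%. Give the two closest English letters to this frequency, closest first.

Step 1: Observed frequency of 'U' is 5.6%.
Step 2: Compute distances to each reference frequency and sort:
  R (6.0%): difference = 0.4% <-- BEST
  H (6.1%): difference = 0.5% <-- RUNNER-UP
  S (6.3%): difference = 0.7%
  N (6.7%): difference = 1.1%
  D (4.3%): difference = 1.3%
Step 3: Most likely is 'R' (6.0%, diff 0.4%); second most likely is 'H' (6.1%, diff 0.5%).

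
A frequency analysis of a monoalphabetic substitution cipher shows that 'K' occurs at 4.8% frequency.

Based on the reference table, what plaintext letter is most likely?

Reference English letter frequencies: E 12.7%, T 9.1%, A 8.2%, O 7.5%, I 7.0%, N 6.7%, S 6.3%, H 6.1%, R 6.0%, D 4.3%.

Step 1: The observed frequency is 4.8%.
Step 2: Compare with English frequencies:
  E: 12.7% (difference: 7.9%)
  T: 9.1% (difference: 4.3%)
  A: 8.2% (difference: 3.4%)
  O: 7.5% (difference: 2.7%)
  I: 7.0% (difference: 2.2%)
  N: 6.7% (difference: 1.9%)
  S: 6.3% (difference: 1.5%)
  H: 6.1% (difference: 1.3%)
  R: 6.0% (difference: 1.2%)
  D: 4.3% (difference: 0.5%) <-- closest
Step 3: 'K' most likely represents 'D' (frequency 4.3%).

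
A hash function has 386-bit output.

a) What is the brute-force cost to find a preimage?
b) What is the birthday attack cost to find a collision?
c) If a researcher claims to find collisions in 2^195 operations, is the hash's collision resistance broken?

Step 1: Preimage resistance requires brute-force of 2^386 operations.
Step 2: Collision resistance (birthday bound) = 2^(386/2) = 2^193.
Step 3: The claimed attack costs 2^195 operations.
Step 4: Since 2^195 >= 2^193, the claimed attack is no faster than the generic birthday attack, so this does not break collision resistance.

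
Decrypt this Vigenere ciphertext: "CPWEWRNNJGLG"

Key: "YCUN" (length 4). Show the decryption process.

Step 1: Key 'YCUN' has length 4. Extended key: YCUNYCUNYCUN
Step 2: Decrypt each position:
  C(2) - Y(24) = 4 = E
  P(15) - C(2) = 13 = N
  W(22) - U(20) = 2 = C
  E(4) - N(13) = 17 = R
  W(22) - Y(24) = 24 = Y
  R(17) - C(2) = 15 = P
  N(13) - U(20) = 19 = T
  N(13) - N(13) = 0 = A
  J(9) - Y(24) = 11 = L
  G(6) - C(2) = 4 = E
  L(11) - U(20) = 17 = R
  G(6) - N(13) = 19 = T
Plaintext: ENCRYPTALERT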